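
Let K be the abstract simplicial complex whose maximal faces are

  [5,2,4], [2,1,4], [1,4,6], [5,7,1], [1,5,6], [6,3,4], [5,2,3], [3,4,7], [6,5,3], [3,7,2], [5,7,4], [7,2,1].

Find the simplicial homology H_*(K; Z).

H_0 = Z,  H_1 = Z/2,  H_2 = 0.

Order the vertices as 1 < 2 < 3 < 4 < 5 < 6 < 7. Listing each simplex with vertices in this order, K has dimension 2 with simplices:

  0-simplices (7): [1], [2], [3], [4], [5], [6], [7]
  1-simplices (18): [1,2], [1,4], [1,5], [1,6], [1,7], [2,3], [2,4], [2,5], [2,7], [3,4], [3,5], [3,6], [3,7], [4,5], [4,6], [4,7], [5,6], [5,7]
  2-simplices (12): [1,2,4], [1,2,7], [1,4,6], [1,5,6], [1,5,7], [2,3,5], [2,3,7], [2,4,5], [3,4,6], [3,4,7], [3,5,6], [4,5,7]

Hence C_0 ≅ Z^7, C_1 ≅ Z^18, C_2 ≅ Z^12.

The boundary map ∂_1: C_1 → C_0 maps an edge to its endpoints' difference, ∂[p,q] = q − p. For instance
  ∂[1,6] = [6] − [1].
As a 7×18 matrix over Z this has rank 6, with invariant factors (1,1,1,1,1,1).

Boundary ∂_2: C_2 → C_1 sends each 2-simplex [p,q,r] to [q,r] − [p,r] + [p,q]. For instance
  ∂[1,5,7] = [5,7] − [1,7] + [1,5],
  ∂[3,4,6] = [4,6] − [3,6] + [3,4].
This gives a 18×12 integer matrix of rank 12; reducing to Smith normal form yields diagonal entries (1,1,1,1,1,1,1,1,1,1,1,2).

Now H_k = ker ∂_k / im ∂_{k+1}, so:

  H_0: rank C_0 − rank ∂_1 = 7 − 6 = 1, and the invariant factors of ∂_1 are all 1, so H_0 ≅ Z.
  H_1: rank ker ∂_1 − rank ∂_2 = (18 − 6) − 12 = 0, and ∂_2 has invariant factor 2 > 1, so H_1 ≅ Z/2.
  H_2: rank ker ∂_2 − rank ∂_3 = (12 − 12) − 0 = 0, and there is no ∂_3, so H_2 ≅ 0.

(K is a triangulation of the real projective plane RP^2.)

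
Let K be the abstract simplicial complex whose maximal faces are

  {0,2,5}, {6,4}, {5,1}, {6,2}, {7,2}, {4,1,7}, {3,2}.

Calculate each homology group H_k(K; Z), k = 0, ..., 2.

Take the total order 0 < 1 < 2 < 3 < 4 < 5 < 6 < 7 on the vertex set. Then K (dimension 2) consists of the simplices:

  0-simplices (8): [0], [1], [2], [3], [4], [5], [6], [7]
  1-simplices (11): [0,2], [0,5], [1,4], [1,5], [1,7], [2,3], [2,5], [2,6], [2,7], [4,6], [4,7]
  2-simplices (2): [0,2,5], [1,4,7]

Hence C_0 ≅ Z^8, C_1 ≅ Z^11, C_2 ≅ Z^2.

The boundary map ∂_1: C_1 → C_0 maps an edge to its endpoints' difference, ∂[p,q] = q − p.
The 8×11 boundary matrix has rank 7 and Smith normal form diag(1,1,1,1,1,1,1).

Boundary ∂_2: C_2 → C_1 acts by ∂[p,q,r] = [q,r] − [p,r] + [p,q]. For instance
  ∂[1,4,7] = [4,7] − [1,7] + [1,4],
  ∂[0,2,5] = [2,5] − [0,5] + [0,2].
As a 11×2 matrix over Z this has rank 2, with invariant factors (1,1).

From H_k ≅ ker(∂_k) / im(∂_{k+1}) we obtain:

  H_0: rank C_0 − rank ∂_1 = 8 − 7 = 1, and the invariant factors of ∂_1 are all 1, so H_0 = Z.
  H_1: rank ker ∂_1 − rank ∂_2 = (11 − 7) − 2 = 2, and the invariant factors of ∂_2 are all 1, so H_1 = Z^2.
  H_2: rank ker ∂_2 − rank ∂_3 = (2 − 2) − 0 = 0, and there is no ∂_3, so H_2 = 0.

As a check, the Euler characteristic is 8 − 11 + 2 = -1, which agrees with 1 − 2 + 0 = -1.

H_0 = Z,  H_1 = Z^2,  H_2 = 0.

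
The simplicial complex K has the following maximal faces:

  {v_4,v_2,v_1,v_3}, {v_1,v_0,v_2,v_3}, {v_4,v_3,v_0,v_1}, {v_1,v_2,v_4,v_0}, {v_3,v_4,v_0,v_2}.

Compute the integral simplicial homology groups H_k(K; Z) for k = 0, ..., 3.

H_0 = Z,  H_1 = 0,  H_2 = 0,  H_3 = Z.

Take the total order v_0 < v_1 < v_2 < v_3 < v_4 on the vertex set. Then K (dimension 3) consists of the simplices:

  0-simplices (5): [v_0], [v_1], [v_2], [v_3], [v_4]
  1-simplices (10): [v_0,v_1], [v_0,v_2], [v_0,v_3], [v_0,v_4], [v_1,v_2], [v_1,v_3], [v_1,v_4], [v_2,v_3], [v_2,v_4], [v_3,v_4]
  2-simplices (10): [v_0,v_1,v_2], [v_0,v_1,v_3], [v_0,v_1,v_4], [v_0,v_2,v_3], [v_0,v_2,v_4], [v_0,v_3,v_4], [v_1,v_2,v_3], [v_1,v_2,v_4], [v_1,v_3,v_4], [v_2,v_3,v_4]
  3-simplices (5): [v_0,v_1,v_2,v_3], [v_0,v_1,v_2,v_4], [v_0,v_1,v_3,v_4], [v_0,v_2,v_3,v_4], [v_1,v_2,v_3,v_4]

so the chain groups are C_0 ≅ Z^5, C_1 ≅ Z^10, C_2 ≅ Z^10, C_3 ≅ Z^5.

The boundary map ∂_1: C_1 → C_0 sends each edge [p,q] (with p < q) to q − p.
This gives a 5×10 integer matrix of rank 4; reducing to Smith normal form yields diagonal entries (1,1,1,1).

The boundary map ∂_2: C_2 → C_1 acts by ∂[p,q,r] = [q,r] − [p,r] + [p,q]. For instance
  ∂[v_2,v_3,v_4] = [v_3,v_4] − [v_2,v_4] + [v_2,v_3],
  ∂[v_0,v_1,v_3] = [v_1,v_3] − [v_0,v_3] + [v_0,v_1].
This gives a 10×10 integer matrix of rank 6; reducing to Smith normal form yields diagonal entries (1,1,1,1,1,1).

The boundary map ∂_3: C_3 → C_2 sends each 3-simplex σ to the alternating sum Σ_i (−1)^i (σ with its i-th vertex removed). For instance
  ∂[v_1,v_2,v_3,v_4] = [v_2,v_3,v_4] − [v_1,v_3,v_4] + [v_1,v_2,v_4] − [v_1,v_2,v_3],
  ∂[v_0,v_1,v_3,v_4] = [v_1,v_3,v_4] − [v_0,v_3,v_4] + [v_0,v_1,v_4] − [v_0,v_1,v_3].
The 10×5 boundary matrix has rank 4 and Smith normal form diag(1,1,1,1).

Reading off H_k = ker ∂_k / im ∂_{k+1}:

  H_0: rank C_0 − rank ∂_1 = 5 − 4 = 1, and the invariant factors of ∂_1 are all 1, so H_0 ≅ Z.
  H_1: rank ker ∂_1 − rank ∂_2 = (10 − 4) − 6 = 0, and the invariant factors of ∂_2 are all 1, so H_1 ≅ 0.
  H_2: rank ker ∂_2 − rank ∂_3 = (10 − 6) − 4 = 0, and the invariant factors of ∂_3 are all 1, so H_2 ≅ 0.
  H_3: rank ker ∂_3 − rank ∂_4 = (5 − 4) − 0 = 1, and there is no ∂_4, so H_3 ≅ Z.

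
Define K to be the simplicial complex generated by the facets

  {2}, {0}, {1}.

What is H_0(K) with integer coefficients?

H_0 ≅ Z^3.

We work with the vertex ordering 0 < 1 < 2. The simplices of K, each written with vertices in increasing order, are:

  0-simplices (3): [0], [1], [2]

so the chain groups are C_0 ≅ Z^3.

Reading off H_k = ker ∂_k / im ∂_{k+1}:

  H_0: rank C_0 − rank ∂_1 = 3 − 0 = 3, and there is no ∂_1, so H_0 = Z^3.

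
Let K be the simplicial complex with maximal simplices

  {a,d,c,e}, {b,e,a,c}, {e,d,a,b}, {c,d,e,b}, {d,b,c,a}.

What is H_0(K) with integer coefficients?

We work with the vertex ordering a < b < c < d < e. The simplices of K, each written with vertices in increasing order, are:

  0-simplices (5): a, b, c, d, e
  1-simplices (10): ab, ac, ad, ae, bc, bd, be, cd, ce, de
  2-simplices (10): abc, abd, abe, acd, ace, ade, bcd, bce, bde, cde
  3-simplices (5): abcd, abce, abde, acde, bcde

Hence C_0 ≅ Z^5, C_1 ≅ Z^10, C_2 ≅ Z^10, C_3 ≅ Z^5.

The boundary map ∂_1: C_1 → C_0 sends each edge [p,q] (with p < q) to q − p.
The 5×10 boundary matrix has rank 4 and Smith normal form diag(1,1,1,1).

Boundary ∂_2: C_2 → C_1 acts by ∂[p,q,r] = [q,r] − [p,r] + [p,q]. For instance
  ∂bde = de − be + bd,
  ∂ace = ce − ae + ac.
The 10×10 boundary matrix has rank 6 and Smith normal form diag(1,1,1,1,1,1).

The boundary map ∂_3: C_3 → C_2 sends each 3-simplex σ to the alternating sum Σ_i (−1)^i (σ with its i-th vertex removed). For instance
  ∂abde = bde − ade + abe − abd,
  ∂bcde = cde − bde + bce − bcd.
As a 10×5 matrix over Z this has rank 4, with invariant factors (1,1,1,1).

From H_k ≅ ker(∂_k) / im(∂_{k+1}) we obtain:

  H_0: rank C_0 − rank ∂_1 = 5 − 4 = 1, and the invariant factors of ∂_1 are all 1, so H_0 = Z.

H_0 ≅ Z.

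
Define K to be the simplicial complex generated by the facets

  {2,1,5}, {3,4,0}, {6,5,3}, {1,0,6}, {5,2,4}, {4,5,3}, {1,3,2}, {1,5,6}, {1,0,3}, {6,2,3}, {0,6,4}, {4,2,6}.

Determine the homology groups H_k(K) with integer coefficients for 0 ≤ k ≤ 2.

H_0 = Z,  H_1 = Z/2,  H_2 = 0.

K has 7 vertices, 18 edges, 12 triangles.
rank ∂_0 = 0, rank ∂_1 = 6 ⇒ b_0 = 7 − 0 − 6 = 1; all invariant factors of ∂_1 are 1 so no torsion. So H_0 = Z.
rank ∂_1 = 6, rank ∂_2 = 12 ⇒ b_1 = 18 − 6 − 12 = 0; ∂_2 has invariant factor(s) [2] giving torsion. So H_1 = Z/2.
rank ∂_2 = 12, rank ∂_3 = 0 ⇒ b_2 = 12 − 12 − 0 = 0. So H_2 = 0.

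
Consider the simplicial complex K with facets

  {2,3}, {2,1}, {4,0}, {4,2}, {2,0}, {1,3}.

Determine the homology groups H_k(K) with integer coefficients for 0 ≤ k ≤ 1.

H_0 = Z,  H_1 = Z^2.

Fix the vertex order 0 < 1 < 2 < 3 < 4 and write every simplex with vertices in increasing order. Then dim K = 1 and the simplices of K are:

  0-simplices (5): [0], [1], [2], [3], [4]
  1-simplices (6): [0,2], [0,4], [1,2], [1,3], [2,3], [2,4]

Hence C_0 ≅ Z^5, C_1 ≅ Z^6.

∂_1: C_1 → C_0 sends each edge [p,q] (with p < q) to q − p.
The resulting 5×6 matrix has rank 4, and its Smith normal form has invariant factors (1,1,1,1).

Now H_k = ker ∂_k / im ∂_{k+1}, so:

  H_0: rank C_0 − rank ∂_1 = 5 − 4 = 1, and the invariant factors of ∂_1 are all 1, so H_0 = Z.
  H_1: rank ker ∂_1 − rank ∂_2 = (6 − 4) − 0 = 2, and there is no ∂_2, so H_1 = Z^2.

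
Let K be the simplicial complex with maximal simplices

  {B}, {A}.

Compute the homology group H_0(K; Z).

H_0 = Z^2.

Take the total order A < B on the vertex set. Then K (dimension 0) consists of the simplices:

  0-simplices (2): A, B

Hence C_0 ≅ Z^2.

Computing H_k = (kernel of ∂_k) / (image of ∂_{k+1}):

  H_0: rank C_0 − rank ∂_1 = 2 − 0 = 2, and there is no ∂_1, so H_0 = Z^2.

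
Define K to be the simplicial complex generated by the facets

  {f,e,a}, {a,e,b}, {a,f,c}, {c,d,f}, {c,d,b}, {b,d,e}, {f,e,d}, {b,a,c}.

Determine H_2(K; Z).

H_2 = Z.

K has 6 vertices, 12 edges, 8 triangles.
rank ∂_2 = 7, rank ∂_3 = 0 ⇒ b_2 = 8 − 7 − 0 = 1. So H_2 = Z.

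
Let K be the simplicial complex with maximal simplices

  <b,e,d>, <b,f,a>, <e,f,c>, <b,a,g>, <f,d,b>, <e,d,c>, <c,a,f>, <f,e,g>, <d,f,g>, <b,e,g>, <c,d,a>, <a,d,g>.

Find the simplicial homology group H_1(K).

H_1 ≅ Z/2.

Order the vertices as a < b < c < d < e < f < g. Listing each simplex with vertices in this order, K has dimension 2 with simplices:

  0-simplices (7): a, b, c, d, e, f, g
  1-simplices (18): ab, ac, ad, af, ag, bd, be, bf, bg, cd, ce, cf, de, df, dg, ef, eg, fg
  2-simplices (12): abf, abg, acd, acf, adg, bde, bdf, beg, cde, cef, dfg, efg

so the chain groups are C_0 ≅ Z^7, C_1 ≅ Z^18, C_2 ≅ Z^12.

Boundary ∂_1: C_1 → C_0 sends each edge [p,q] (with p < q) to q − p.
This gives a 7×18 integer matrix of rank 6; reducing to Smith normal form yields diagonal entries (1,1,1,1,1,1).

The boundary map ∂_2: C_2 → C_1 sends each 2-simplex [p,q,r] to [q,r] − [p,r] + [p,q]. For instance
  ∂beg = eg − bg + be,
  ∂bde = de − be + bd.
The 18×12 boundary matrix has rank 12 and Smith normal form diag(1,1,1,1,1,1,1,1,1,1,1,2).

Computing H_k = (kernel of ∂_k) / (image of ∂_{k+1}):

  H_1: rank ker ∂_1 − rank ∂_2 = (18 − 6) − 12 = 0, and ∂_2 has invariant factor 2 > 1, so H_1 = Z/2.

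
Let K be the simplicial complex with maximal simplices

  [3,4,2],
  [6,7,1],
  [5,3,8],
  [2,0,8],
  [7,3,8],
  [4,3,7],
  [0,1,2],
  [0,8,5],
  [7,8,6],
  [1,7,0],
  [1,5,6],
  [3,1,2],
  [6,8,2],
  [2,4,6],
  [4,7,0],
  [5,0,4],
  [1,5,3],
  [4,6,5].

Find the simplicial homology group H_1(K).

H_1 = Z^2.

Fix the vertex order 0 < 1 < 2 < 3 < 4 < 5 < 6 < 7 < 8 and write every simplex with vertices in increasing order. Then dim K = 2 and the simplices of K are:

  0-simplices (9): [0], [1], [2], [3], [4], [5], [6], [7], [8]
  1-simplices (27): (27 of them)
  2-simplices (18): [0,1,2], [0,1,7], [0,2,8], [0,4,5], [0,4,7], [0,5,8], [1,2,3], [1,3,5], [1,5,6], [1,6,7], [2,3,4], [2,4,6], [2,6,8], [3,4,7], [3,5,8], [3,7,8], [4,5,6], [6,7,8]

Hence C_0 ≅ Z^9, C_1 ≅ Z^27, C_2 ≅ Z^18.

∂_1: C_1 → C_0 maps an edge to its endpoints' difference, ∂[p,q] = q − p. For instance
  ∂[0,8] = [8] − [0].
The 9×27 boundary matrix has rank 8 and Smith normal form diag(1,1,1,1,1,1,1,1).

∂_2: C_2 → C_1 sends each 2-simplex [p,q,r] to [q,r] − [p,r] + [p,q]. For instance
  ∂[1,5,6] = [5,6] − [1,6] + [1,5],
  ∂[0,4,5] = [4,5] − [0,5] + [0,4].
The 27×18 boundary matrix has rank 17 and Smith normal form diag(1,1,1,1,1,1,1,1,1,1,1,1,1,1,1,1,1).

Computing H_k = (kernel of ∂_k) / (image of ∂_{k+1}):

  H_1: rank ker ∂_1 − rank ∂_2 = (27 − 8) − 17 = 2, and the invariant factors of ∂_2 are all 1, so H_1 = Z^2.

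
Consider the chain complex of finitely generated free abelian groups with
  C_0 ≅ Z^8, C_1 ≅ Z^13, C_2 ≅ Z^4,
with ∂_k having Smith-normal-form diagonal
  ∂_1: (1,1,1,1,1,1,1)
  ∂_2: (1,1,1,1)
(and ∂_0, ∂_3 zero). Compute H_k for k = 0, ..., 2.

H_0: b_0 = 8 − 0 − 7 = 1; torsion from ∂_1 factors > 1: none. So H_0 ≅ Z.
H_1: b_1 = 13 − 7 − 4 = 2; torsion from ∂_2 factors > 1: none. So H_1 ≅ Z^2.
H_2: b_2 = 4 − 4 − 0 = 0; torsion from ∂_3 factors > 1: none. So H_2 ≅ 0.

H_0 ≅ Z,  H_1 ≅ Z^2,  H_2 = 0.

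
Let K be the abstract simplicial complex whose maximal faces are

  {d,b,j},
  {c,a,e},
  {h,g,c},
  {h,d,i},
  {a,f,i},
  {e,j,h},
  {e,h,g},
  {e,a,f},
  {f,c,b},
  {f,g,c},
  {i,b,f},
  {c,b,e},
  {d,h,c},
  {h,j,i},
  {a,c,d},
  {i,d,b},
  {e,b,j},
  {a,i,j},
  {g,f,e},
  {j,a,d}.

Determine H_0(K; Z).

H_0 ≅ Z.

Take the total order a < b < c < d < e < f < g < h < i < j on the vertex set. Then K (dimension 2) consists of the simplices:

  0-simplices (10): a, b, c, d, e, f, g, h, i, j
  1-simplices (30): ac, ad, ae, af, ai, aj, bc, bd, be, bf, bi, bj, cd, ce, cf, cg, ch, dh, di, dj, ef, eg, eh, ej, fg, fi, gh, hi, hj, ij
  2-simplices (20): acd, ace, adj, aef, afi, aij, bce, bcf, bdi, bdj, bej, bfi, cdh, cfg, cgh, dhi, efg, egh, ehj, hij

giving chain groups C_0 ≅ Z^10, C_1 ≅ Z^30, C_2 ≅ Z^20.

Boundary ∂_1: C_1 → C_0 sends each edge [p,q] (with p < q) to q − p. For instance
  ∂bd = d − b.
The resulting 10×30 matrix has rank 9, and its Smith normal form has invariant factors (1,1,1,1,1,1,1,1,1).

The boundary map ∂_2: C_2 → C_1 maps a triangle to the signed sum of its edges. For instance
  ∂ehj = hj − ej + eh,
  ∂dhi = hi − di + dh.
This gives a 30×20 integer matrix of rank 20; reducing to Smith normal form yields diagonal entries (1,1,1,1,1,1,1,1,1,1,1,1,1,1,1,1,1,1,1,2).

Computing H_k = (kernel of ∂_k) / (image of ∂_{k+1}):

  H_0: rank C_0 − rank ∂_1 = 10 − 9 = 1, and the invariant factors of ∂_1 are all 1, so H_0 = Z.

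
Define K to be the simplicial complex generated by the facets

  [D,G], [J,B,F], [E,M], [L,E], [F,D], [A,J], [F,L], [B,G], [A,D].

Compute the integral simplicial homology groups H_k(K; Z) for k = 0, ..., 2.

H_0 ≅ Z,  H_1 ≅ Z^2,  H_2 = 0.

Fix the vertex order A < B < D < E < F < G < J < L < M and write every simplex with vertices in increasing order. Then dim K = 2 and the simplices of K are:

  0-simplices (9): A, B, D, E, F, G, J, L, M
  1-simplices (11): AD, AJ, BF, BG, BJ, DF, DG, EL, EM, FJ, FL
  2-simplices (1): BFJ

giving chain groups C_0 ≅ Z^9, C_1 ≅ Z^11, C_2 ≅ Z^1.

Boundary ∂_1: C_1 → C_0 sends each edge [p,q] (with p < q) to q − p. For instance
  ∂AJ = J − A.
This gives a 9×11 integer matrix of rank 8; reducing to Smith normal form yields diagonal entries (1,1,1,1,1,1,1,1).

The boundary map ∂_2: C_2 → C_1 sends each 2-simplex [p,q,r] to [q,r] − [p,r] + [p,q]. For instance
  ∂BFJ = FJ − BJ + BF.
The resulting 11×1 matrix has rank 1, and its Smith normal form has invariant factors (1).

Computing H_k = (kernel of ∂_k) / (image of ∂_{k+1}):

  H_0: rank C_0 − rank ∂_1 = 9 − 8 = 1, and the invariant factors of ∂_1 are all 1, so H_0 ≅ Z.
  H_1: rank ker ∂_1 − rank ∂_2 = (11 − 8) − 1 = 2, and the invariant factors of ∂_2 are all 1, so H_1 ≅ Z^2.
  H_2: rank ker ∂_2 − rank ∂_3 = (1 − 1) − 0 = 0, and there is no ∂_3, so H_2 ≅ 0.

As a check, the Euler characteristic is 9 − 11 + 1 = -1, which agrees with 1 − 2 + 0 = -1.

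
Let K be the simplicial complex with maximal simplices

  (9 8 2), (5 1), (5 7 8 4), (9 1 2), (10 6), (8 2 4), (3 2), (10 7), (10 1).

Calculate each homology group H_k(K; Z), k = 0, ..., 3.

We work with the vertex ordering 1 < 2 < 3 < 4 < 5 < 6 < 7 < 8 < 9 < 10. The simplices of K, each written with vertices in increasing order, are:

  0-simplices (10): [1], [2], [3], [4], [5], [6], [7], [8], [9], [10]
  1-simplices (17): [1,2], [1,5], [1,9], [1,10], [2,3], [2,4], [2,8], [2,9], [4,5], [4,7], [4,8], [5,7], [5,8], [6,10], [7,8], [7,10], [8,9]
  2-simplices (7): [1,2,9], [2,4,8], [2,8,9], [4,5,7], [4,5,8], [4,7,8], [5,7,8]
  3-simplices (1): [4,5,7,8]

giving chain groups C_0 ≅ Z^10, C_1 ≅ Z^17, C_2 ≅ Z^7, C_3 ≅ Z^1.

Boundary ∂_1: C_1 → C_0 maps an edge to its endpoints' difference, ∂[p,q] = q − p.
As a 10×17 matrix over Z this has rank 9, with invariant factors (1,1,1,1,1,1,1,1,1).

∂_2: C_2 → C_1 maps a triangle to the signed sum of its edges. For instance
  ∂[1,2,9] = [2,9] − [1,9] + [1,2],
  ∂[2,4,8] = [4,8] − [2,8] + [2,4].
The 17×7 boundary matrix has rank 6 and Smith normal form diag(1,1,1,1,1,1).

Boundary ∂_3: C_3 → C_2 sends each 3-simplex σ to the alternating sum Σ_i (−1)^i (σ with its i-th vertex removed). For instance
  ∂[4,5,7,8] = [5,7,8] − [4,7,8] + [4,5,8] − [4,5,7].
This gives a 7×1 integer matrix of rank 1; reducing to Smith normal form yields diagonal entries (1).

From H_k ≅ ker(∂_k) / im(∂_{k+1}) we obtain:

  H_0: rank C_0 − rank ∂_1 = 10 − 9 = 1, and the invariant factors of ∂_1 are all 1, so H_0 ≅ Z.
  H_1: rank ker ∂_1 − rank ∂_2 = (17 − 9) − 6 = 2, and the invariant factors of ∂_2 are all 1, so H_1 ≅ Z^2.
  H_2: rank ker ∂_2 − rank ∂_3 = (7 − 6) − 1 = 0, and the invariant factors of ∂_3 are all 1, so H_2 ≅ 0.
  H_3: rank ker ∂_3 − rank ∂_4 = (1 − 1) − 0 = 0, and there is no ∂_4, so H_3 ≅ 0.

As a check, the Euler characteristic is 10 − 17 + 7 − 1 = -1, which agrees with 1 − 2 + 0 − 0 = -1.

H_0 ≅ Z,  H_1 ≅ Z^2,  H_2 = 0,  H_3 = 0.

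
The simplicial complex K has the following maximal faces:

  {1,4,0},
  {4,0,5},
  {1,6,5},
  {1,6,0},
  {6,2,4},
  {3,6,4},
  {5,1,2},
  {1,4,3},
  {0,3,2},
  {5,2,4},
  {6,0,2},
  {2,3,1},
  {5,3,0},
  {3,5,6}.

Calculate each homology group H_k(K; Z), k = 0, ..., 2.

K has 7 vertices, 21 edges, 14 triangles.
rank ∂_0 = 0, rank ∂_1 = 6 ⇒ b_0 = 7 − 0 − 6 = 1; all invariant factors of ∂_1 are 1 so no torsion. So H_0 ≅ Z.
rank ∂_1 = 6, rank ∂_2 = 13 ⇒ b_1 = 21 − 6 − 13 = 2; all invariant factors of ∂_2 are 1 so no torsion. So H_1 ≅ Z^2.
rank ∂_2 = 13, rank ∂_3 = 0 ⇒ b_2 = 14 − 13 − 0 = 1. So H_2 ≅ Z.

H_0 = Z,  H_1 = Z^2,  H_2 = Z.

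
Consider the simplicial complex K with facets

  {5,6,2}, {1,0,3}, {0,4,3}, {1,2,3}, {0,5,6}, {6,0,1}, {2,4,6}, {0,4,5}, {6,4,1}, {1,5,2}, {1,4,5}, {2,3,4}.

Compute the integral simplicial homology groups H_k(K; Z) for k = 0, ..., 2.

Order the vertices as 0 < 1 < 2 < 3 < 4 < 5 < 6. Listing each simplex with vertices in this order, K has dimension 2 with simplices:

  0-simplices (7): [0], [1], [2], [3], [4], [5], [6]
  1-simplices (18): [0,1], [0,3], [0,4], [0,5], [0,6], [1,2], [1,3], [1,4], [1,5], [1,6], [2,3], [2,4], [2,5], [2,6], [3,4], [4,5], [4,6], [5,6]
  2-simplices (12): [0,1,3], [0,1,6], [0,3,4], [0,4,5], [0,5,6], [1,2,3], [1,2,5], [1,4,5], [1,4,6], [2,3,4], [2,4,6], [2,5,6]

giving chain groups C_0 ≅ Z^7, C_1 ≅ Z^18, C_2 ≅ Z^12.

∂_1: C_1 → C_0 maps an edge to its endpoints' difference, ∂[p,q] = q − p. For instance
  ∂[1,4] = [4] − [1].
The 7×18 boundary matrix has rank 6 and Smith normal form diag(1,1,1,1,1,1).

Boundary ∂_2: C_2 → C_1 maps a triangle to the signed sum of its edges. For instance
  ∂[1,2,3] = [2,3] − [1,3] + [1,2],
  ∂[0,1,3] = [1,3] − [0,3] + [0,1].
The resulting 18×12 matrix has rank 12, and its Smith normal form has invariant factors (1,1,1,1,1,1,1,1,1,1,1,2).

Now H_k = ker ∂_k / im ∂_{k+1}, so:

  H_0: rank C_0 − rank ∂_1 = 7 − 6 = 1, and the invariant factors of ∂_1 are all 1, so H_0 ≅ Z.
  H_1: rank ker ∂_1 − rank ∂_2 = (18 − 6) − 12 = 0, and ∂_2 has invariant factor 2 > 1, so H_1 ≅ Z/2Z.
  H_2: rank ker ∂_2 − rank ∂_3 = (12 − 12) − 0 = 0, and there is no ∂_3, so H_2 ≅ 0.

(K is a triangulation of the real projective plane RP^2.)

H_0 = Z,  H_1 = Z/2Z,  H_2 = 0.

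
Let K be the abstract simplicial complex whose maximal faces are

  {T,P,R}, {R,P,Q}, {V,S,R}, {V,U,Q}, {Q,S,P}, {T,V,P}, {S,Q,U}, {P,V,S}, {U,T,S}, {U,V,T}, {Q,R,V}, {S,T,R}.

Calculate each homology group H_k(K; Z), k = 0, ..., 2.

Order the vertices as P < Q < R < S < T < U < V. Listing each simplex with vertices in this order, K has dimension 2 with simplices:

  0-simplices (7): P, Q, R, S, T, U, V
  1-simplices (18): PQ, PR, PS, PT, PV, QR, QS, QU, QV, RS, RT, RV, ST, SU, SV, TU, TV, UV
  2-simplices (12): PQR, PQS, PRT, PSV, PTV, QRV, QSU, QUV, RST, RSV, STU, TUV

Hence C_0 ≅ Z^7, C_1 ≅ Z^18, C_2 ≅ Z^12.

The boundary map ∂_1: C_1 → C_0 is given by ∂[p,q] = [q] − [p]. For instance
  ∂UV = V − U.
As a 7×18 matrix over Z this has rank 6, with invariant factors (1,1,1,1,1,1).

Boundary ∂_2: C_2 → C_1 maps a triangle to the signed sum of its edges. For instance
  ∂TUV = UV − TV + TU,
  ∂RSV = SV − RV + RS.
As a 18×12 matrix over Z this has rank 12, with invariant factors (1,1,1,1,1,1,1,1,1,1,1,2).

Computing H_k = (kernel of ∂_k) / (image of ∂_{k+1}):

  H_0: rank C_0 − rank ∂_1 = 7 − 6 = 1, and the invariant factors of ∂_1 are all 1, so H_0 = Z.
  H_1: rank ker ∂_1 − rank ∂_2 = (18 − 6) − 12 = 0, and ∂_2 has invariant factor 2 > 1, so H_1 = Z/2.
  H_2: rank ker ∂_2 − rank ∂_3 = (12 − 12) − 0 = 0, and there is no ∂_3, so H_2 = 0.

As a check, the Euler characteristic is 7 − 18 + 12 = 1, which agrees with 1 − 0 + 0 = 1.

H_0 ≅ Z,  H_1 ≅ Z/2,  H_2 = 0.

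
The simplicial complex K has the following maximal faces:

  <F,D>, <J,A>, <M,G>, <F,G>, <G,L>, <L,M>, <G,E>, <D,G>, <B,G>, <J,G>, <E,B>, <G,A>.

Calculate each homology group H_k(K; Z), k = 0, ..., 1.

Order the vertices as A < B < D < E < F < G < J < L < M. Listing each simplex with vertices in this order, K has dimension 1 with simplices:

  0-simplices (9): A, B, D, E, F, G, J, L, M
  1-simplices (12): AG, AJ, BE, BG, DF, DG, EG, FG, GJ, GL, GM, LM

giving chain groups C_0 ≅ Z^9, C_1 ≅ Z^12.

∂_1: C_1 → C_0 maps an edge to its endpoints' difference, ∂[p,q] = q − p. For instance
  ∂BG = G − B.
As a 9×12 matrix over Z this has rank 8, with invariant factors (1,1,1,1,1,1,1,1).

Now H_k = ker ∂_k / im ∂_{k+1}, so:

  H_0: rank C_0 − rank ∂_1 = 9 − 8 = 1, and the invariant factors of ∂_1 are all 1, so H_0 ≅ Z.
  H_1: rank ker ∂_1 − rank ∂_2 = (12 − 8) − 0 = 4, and there is no ∂_2, so H_1 ≅ Z^4.

As a check, the Euler characteristic is 9 − 12 = -3, which agrees with 1 − 4 = -3.

H_0 = Z,  H_1 = Z^4.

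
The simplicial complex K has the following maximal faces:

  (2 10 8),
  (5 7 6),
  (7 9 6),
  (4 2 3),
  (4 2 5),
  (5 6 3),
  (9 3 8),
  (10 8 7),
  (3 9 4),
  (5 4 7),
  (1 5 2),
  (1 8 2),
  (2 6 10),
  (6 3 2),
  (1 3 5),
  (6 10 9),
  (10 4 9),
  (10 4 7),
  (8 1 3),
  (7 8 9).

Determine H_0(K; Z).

Order the vertices as 1 < 2 < 3 < 4 < 5 < 6 < 7 < 8 < 9 < 10. Listing each simplex with vertices in this order, K has dimension 2 with simplices:

  0-simplices (10): [1], [2], [3], [4], [5], [6], [7], [8], [9], [10]
  1-simplices (30): (30 of them)
  2-simplices (20): (20 of them)

so the chain groups are C_0 ≅ Z^10, C_1 ≅ Z^30, C_2 ≅ Z^20.

∂_1: C_1 → C_0 is given by ∂[p,q] = [q] − [p]. For instance
  ∂[4,5] = [5] − [4].
As a 10×30 matrix over Z this has rank 9, with invariant factors (1,1,1,1,1,1,1,1,1).

The boundary map ∂_2: C_2 → C_1 acts by ∂[p,q,r] = [q,r] − [p,r] + [p,q]. For instance
  ∂[2,6,10] = [6,10] − [2,10] + [2,6],
  ∂[1,2,5] = [2,5] − [1,5] + [1,2].
As a 30×20 matrix over Z this has rank 20, with invariant factors (1,1,1,1,1,1,1,1,1,1,1,1,1,1,1,1,1,1,1,2).

Reading off H_k = ker ∂_k / im ∂_{k+1}:

  H_0: rank C_0 − rank ∂_1 = 10 − 9 = 1, and the invariant factors of ∂_1 are all 1, so H_0 = Z.

H_0 = Z.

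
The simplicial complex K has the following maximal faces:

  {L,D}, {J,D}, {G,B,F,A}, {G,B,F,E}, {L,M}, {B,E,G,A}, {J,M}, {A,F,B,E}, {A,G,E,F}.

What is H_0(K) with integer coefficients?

H_0 ≅ Z^2.

We work with the vertex ordering A < B < D < E < F < G < J < L < M. The simplices of K, each written with vertices in increasing order, are:

  0-simplices (9): A, B, D, E, F, G, J, L, M
  1-simplices (14): AB, AE, AF, AG, BE, BF, BG, DJ, DL, EF, EG, FG, JM, LM
  2-simplices (10): ABE, ABF, ABG, AEF, AEG, AFG, BEF, BEG, BFG, EFG
  3-simplices (5): ABEF, ABEG, ABFG, AEFG, BEFG

Hence C_0 ≅ Z^9, C_1 ≅ Z^14, C_2 ≅ Z^10, C_3 ≅ Z^5.

Boundary ∂_1: C_1 → C_0 maps an edge to its endpoints' difference, ∂[p,q] = q − p.
The resulting 9×14 matrix has rank 7, and its Smith normal form has invariant factors (1,1,1,1,1,1,1).

∂_2: C_2 → C_1 maps a triangle to the signed sum of its edges. For instance
  ∂ABF = BF − AF + AB,
  ∂BEF = EF − BF + BE.
The 14×10 boundary matrix has rank 6 and Smith normal form diag(1,1,1,1,1,1).

The boundary map ∂_3: C_3 → C_2 sends each 3-simplex σ to the alternating sum Σ_i (−1)^i (σ with its i-th vertex removed). For instance
  ∂ABEF = BEF − AEF + ABF − ABE,
  ∂ABEG = BEG − AEG + ABG − ABE.
This gives a 10×5 integer matrix of rank 4; reducing to Smith normal form yields diagonal entries (1,1,1,1).

From H_k ≅ ker(∂_k) / im(∂_{k+1}) we obtain:

  H_0: rank C_0 − rank ∂_1 = 9 − 7 = 2, and the invariant factors of ∂_1 are all 1, so H_0 = Z^2.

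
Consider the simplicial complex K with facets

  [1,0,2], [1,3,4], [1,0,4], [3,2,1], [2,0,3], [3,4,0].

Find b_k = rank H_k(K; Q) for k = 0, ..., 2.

b_0 = 1, b_1 = 0, b_2 = 1.

Take the total order 0 < 1 < 2 < 3 < 4 on the vertex set. Then K (dimension 2) consists of the simplices:

  0-simplices (5): [0], [1], [2], [3], [4]
  1-simplices (9): [0,1], [0,2], [0,3], [0,4], [1,2], [1,3], [1,4], [2,3], [3,4]
  2-simplices (6): [0,1,2], [0,1,4], [0,2,3], [0,3,4], [1,2,3], [1,3,4]

so the chain groups are C_0 ≅ Z^5, C_1 ≅ Z^9, C_2 ≅ Z^6.

Boundary ∂_1: C_1 → C_0 is given by ∂[p,q] = [q] − [p]. For instance
  ∂[3,4] = [4] − [3].
This gives a 5×9 integer matrix of rank 4; reducing to Smith normal form yields diagonal entries (1,1,1,1).

Boundary ∂_2: C_2 → C_1 acts by ∂[p,q,r] = [q,r] − [p,r] + [p,q]. For instance
  ∂[0,2,3] = [2,3] − [0,3] + [0,2],
  ∂[0,1,4] = [1,4] − [0,4] + [0,1].
The 9×6 boundary matrix has rank 5 and Smith normal form diag(1,1,1,1,1).

Reading off H_k = ker ∂_k / im ∂_{k+1}:

  H_0: rank C_0 − rank ∂_1 = 5 − 4 = 1, and the invariant factors of ∂_1 are all 1, so H_0 ≅ Z.
  H_1: rank ker ∂_1 − rank ∂_2 = (9 − 4) − 5 = 0, and the invariant factors of ∂_2 are all 1, so H_1 ≅ 0.
  H_2: rank ker ∂_2 − rank ∂_3 = (6 − 5) − 0 = 1, and there is no ∂_3, so H_2 ≅ Z.

(K is a triangulation of the 2-sphere S^2.)

Hence the Betti numbers are b_0 = 1, b_1 = 0, b_2 = 1.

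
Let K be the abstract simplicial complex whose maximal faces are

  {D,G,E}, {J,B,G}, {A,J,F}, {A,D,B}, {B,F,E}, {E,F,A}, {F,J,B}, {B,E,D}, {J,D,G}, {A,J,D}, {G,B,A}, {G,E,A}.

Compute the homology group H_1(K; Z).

H_1 ≅ Z/2Z.

Fix the vertex order A < B < D < E < F < G < J and write every simplex with vertices in increasing order. Then dim K = 2 and the simplices of K are:

  0-simplices (7): A, B, D, E, F, G, J
  1-simplices (18): AB, AD, AE, AF, AG, AJ, BD, BE, BF, BG, BJ, DE, DG, DJ, EF, EG, FJ, GJ
  2-simplices (12): ABD, ABG, ADJ, AEF, AEG, AFJ, BDE, BEF, BFJ, BGJ, DEG, DGJ

so the chain groups are C_0 ≅ Z^7, C_1 ≅ Z^18, C_2 ≅ Z^12.

Boundary ∂_1: C_1 → C_0 sends each edge [p,q] (with p < q) to q − p. For instance
  ∂BD = D − B.
As a 7×18 matrix over Z this has rank 6, with invariant factors (1,1,1,1,1,1).

Boundary ∂_2: C_2 → C_1 acts by ∂[p,q,r] = [q,r] − [p,r] + [p,q]. For instance
  ∂ADJ = DJ − AJ + AD,
  ∂BDE = DE − BE + BD.
As a 18×12 matrix over Z this has rank 12, with invariant factors (1,1,1,1,1,1,1,1,1,1,1,2).

Now H_k = ker ∂_k / im ∂_{k+1}, so:

  H_1: rank ker ∂_1 − rank ∂_2 = (18 − 6) − 12 = 0, and ∂_2 has invariant factor 2 > 1, so H_1 ≅ Z/2Z.

(K is a triangulation of the real projective plane RP^2.)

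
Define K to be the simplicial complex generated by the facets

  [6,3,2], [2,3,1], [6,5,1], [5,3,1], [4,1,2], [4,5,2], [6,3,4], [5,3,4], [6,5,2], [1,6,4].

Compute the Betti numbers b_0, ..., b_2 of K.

Order the vertices as 1 < 2 < 3 < 4 < 5 < 6. Listing each simplex with vertices in this order, K has dimension 2 with simplices:

  0-simplices (6): [1], [2], [3], [4], [5], [6]
  1-simplices (15): [1,2], [1,3], [1,4], [1,5], [1,6], [2,3], [2,4], [2,5], [2,6], [3,4], [3,5], [3,6], [4,5], [4,6], [5,6]
  2-simplices (10): [1,2,3], [1,2,4], [1,3,5], [1,4,6], [1,5,6], [2,3,6], [2,4,5], [2,5,6], [3,4,5], [3,4,6]

Hence C_0 ≅ Z^6, C_1 ≅ Z^15, C_2 ≅ Z^10.

∂_1: C_1 → C_0 maps an edge to its endpoints' difference, ∂[p,q] = q − p.
The resulting 6×15 matrix has rank 5, and its Smith normal form has invariant factors (1,1,1,1,1).

Boundary ∂_2: C_2 → C_1 sends each 2-simplex [p,q,r] to [q,r] − [p,r] + [p,q]. For instance
  ∂[1,2,4] = [2,4] − [1,4] + [1,2],
  ∂[2,3,6] = [3,6] − [2,6] + [2,3].
As a 15×10 matrix over Z this has rank 10, with invariant factors (1,1,1,1,1,1,1,1,1,2).

Computing H_k = (kernel of ∂_k) / (image of ∂_{k+1}):

  H_0: rank C_0 − rank ∂_1 = 6 − 5 = 1, and the invariant factors of ∂_1 are all 1, so H_0 = Z.
  H_1: rank ker ∂_1 − rank ∂_2 = (15 − 5) − 10 = 0, and ∂_2 has invariant factor 2 > 1, so H_1 = Z/2.
  H_2: rank ker ∂_2 − rank ∂_3 = (10 − 10) − 0 = 0, and there is no ∂_3, so H_2 = 0.

Hence the Betti numbers are b_0 = 1, b_1 = 0, b_2 = 0.

b_0 = 1, b_1 = 0, b_2 = 0.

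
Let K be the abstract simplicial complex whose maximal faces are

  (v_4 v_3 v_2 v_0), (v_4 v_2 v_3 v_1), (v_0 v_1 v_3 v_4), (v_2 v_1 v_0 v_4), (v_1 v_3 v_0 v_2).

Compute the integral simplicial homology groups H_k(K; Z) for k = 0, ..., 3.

Fix the vertex order v_0 < v_1 < v_2 < v_3 < v_4 and write every simplex with vertices in increasing order. Then dim K = 3 and the simplices of K are:

  0-simplices (5): [v_0], [v_1], [v_2], [v_3], [v_4]
  1-simplices (10): [v_0,v_1], [v_0,v_2], [v_0,v_3], [v_0,v_4], [v_1,v_2], [v_1,v_3], [v_1,v_4], [v_2,v_3], [v_2,v_4], [v_3,v_4]
  2-simplices (10): [v_0,v_1,v_2], [v_0,v_1,v_3], [v_0,v_1,v_4], [v_0,v_2,v_3], [v_0,v_2,v_4], [v_0,v_3,v_4], [v_1,v_2,v_3], [v_1,v_2,v_4], [v_1,v_3,v_4], [v_2,v_3,v_4]
  3-simplices (5): [v_0,v_1,v_2,v_3], [v_0,v_1,v_2,v_4], [v_0,v_1,v_3,v_4], [v_0,v_2,v_3,v_4], [v_1,v_2,v_3,v_4]

Hence C_0 ≅ Z^5, C_1 ≅ Z^10, C_2 ≅ Z^10, C_3 ≅ Z^5.

∂_1: C_1 → C_0 is given by ∂[p,q] = [q] − [p]. For instance
  ∂[v_3,v_4] = [v_4] − [v_3].
As a 5×10 matrix over Z this has rank 4, with invariant factors (1,1,1,1).

∂_2: C_2 → C_1 acts by ∂[p,q,r] = [q,r] − [p,r] + [p,q]. For instance
  ∂[v_1,v_2,v_4] = [v_2,v_4] − [v_1,v_4] + [v_1,v_2],
  ∂[v_0,v_1,v_4] = [v_1,v_4] − [v_0,v_4] + [v_0,v_1].
The resulting 10×10 matrix has rank 6, and its Smith normal form has invariant factors (1,1,1,1,1,1).

∂_3: C_3 → C_2 sends each 3-simplex σ to the alternating sum Σ_i (−1)^i (σ with its i-th vertex removed). For instance
  ∂[v_0,v_2,v_3,v_4] = [v_2,v_3,v_4] − [v_0,v_3,v_4] + [v_0,v_2,v_4] − [v_0,v_2,v_3],
  ∂[v_0,v_1,v_3,v_4] = [v_1,v_3,v_4] − [v_0,v_3,v_4] + [v_0,v_1,v_4] − [v_0,v_1,v_3].
This gives a 10×5 integer matrix of rank 4; reducing to Smith normal form yields diagonal entries (1,1,1,1).

Reading off H_k = ker ∂_k / im ∂_{k+1}:

  H_0: rank C_0 − rank ∂_1 = 5 − 4 = 1, and the invariant factors of ∂_1 are all 1, so H_0 = Z.
  H_1: rank ker ∂_1 − rank ∂_2 = (10 − 4) − 6 = 0, and the invariant factors of ∂_2 are all 1, so H_1 = 0.
  H_2: rank ker ∂_2 − rank ∂_3 = (10 − 6) − 4 = 0, and the invariant factors of ∂_3 are all 1, so H_2 = 0.
  H_3: rank ker ∂_3 − rank ∂_4 = (5 − 4) − 0 = 1, and there is no ∂_4, so H_3 = Z.

H_0 ≅ Z,  H_1 = 0,  H_2 = 0,  H_3 ≅ Z.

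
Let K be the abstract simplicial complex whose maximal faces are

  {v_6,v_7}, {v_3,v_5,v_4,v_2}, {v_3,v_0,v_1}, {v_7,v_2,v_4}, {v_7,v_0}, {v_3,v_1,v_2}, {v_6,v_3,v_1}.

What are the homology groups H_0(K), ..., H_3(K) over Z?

H_0 ≅ Z,  H_1 ≅ Z^2,  H_2 = 0,  H_3 = 0.

Take the total order v_0 < v_1 < v_2 < v_3 < v_4 < v_5 < v_6 < v_7 on the vertex set. Then K (dimension 3) consists of the simplices:

  0-simplices (8): [v_0], [v_1], [v_2], [v_3], [v_4], [v_5], [v_6], [v_7]
  1-simplices (16): (16 of them)
  2-simplices (8): [v_0,v_1,v_3], [v_1,v_2,v_3], [v_1,v_3,v_6], [v_2,v_3,v_4], [v_2,v_3,v_5], [v_2,v_4,v_5], [v_2,v_4,v_7], [v_3,v_4,v_5]
  3-simplices (1): [v_2,v_3,v_4,v_5]

so the chain groups are C_0 ≅ Z^8, C_1 ≅ Z^16, C_2 ≅ Z^8, C_3 ≅ Z^1.

∂_1: C_1 → C_0 sends each edge [p,q] (with p < q) to q − p.
As a 8×16 matrix over Z this has rank 7, with invariant factors (1,1,1,1,1,1,1).

The boundary map ∂_2: C_2 → C_1 acts by ∂[p,q,r] = [q,r] − [p,r] + [p,q]. For instance
  ∂[v_1,v_2,v_3] = [v_2,v_3] − [v_1,v_3] + [v_1,v_2],
  ∂[v_3,v_4,v_5] = [v_4,v_5] − [v_3,v_5] + [v_3,v_4].
As a 16×8 matrix over Z this has rank 7, with invariant factors (1,1,1,1,1,1,1).

The boundary map ∂_3: C_3 → C_2 sends each 3-simplex σ to the alternating sum Σ_i (−1)^i (σ with its i-th vertex removed). For instance
  ∂[v_2,v_3,v_4,v_5] = [v_3,v_4,v_5] − [v_2,v_4,v_5] + [v_2,v_3,v_5] − [v_2,v_3,v_4].
The 8×1 boundary matrix has rank 1 and Smith normal form diag(1).

From H_k ≅ ker(∂_k) / im(∂_{k+1}) we obtain:

  H_0: rank C_0 − rank ∂_1 = 8 − 7 = 1, and the invariant factors of ∂_1 are all 1, so H_0 ≅ Z.
  H_1: rank ker ∂_1 − rank ∂_2 = (16 − 7) − 7 = 2, and the invariant factors of ∂_2 are all 1, so H_1 ≅ Z^2.
  H_2: rank ker ∂_2 − rank ∂_3 = (8 − 7) − 1 = 0, and the invariant factors of ∂_3 are all 1, so H_2 ≅ 0.
  H_3: rank ker ∂_3 − rank ∂_4 = (1 − 1) − 0 = 0, and there is no ∂_4, so H_3 ≅ 0.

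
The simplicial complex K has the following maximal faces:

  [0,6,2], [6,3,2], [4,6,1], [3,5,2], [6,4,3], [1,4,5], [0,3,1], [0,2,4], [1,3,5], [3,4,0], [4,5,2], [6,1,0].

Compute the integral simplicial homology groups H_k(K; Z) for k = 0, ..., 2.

We work with the vertex ordering 0 < 1 < 2 < 3 < 4 < 5 < 6. The simplices of K, each written with vertices in increasing order, are:

  0-simplices (7): [0], [1], [2], [3], [4], [5], [6]
  1-simplices (18): [0,1], [0,2], [0,3], [0,4], [0,6], [1,3], [1,4], [1,5], [1,6], [2,3], [2,4], [2,5], [2,6], [3,4], [3,5], [3,6], [4,5], [4,6]
  2-simplices (12): [0,1,3], [0,1,6], [0,2,4], [0,2,6], [0,3,4], [1,3,5], [1,4,5], [1,4,6], [2,3,5], [2,3,6], [2,4,5], [3,4,6]

giving chain groups C_0 ≅ Z^7, C_1 ≅ Z^18, C_2 ≅ Z^12.

∂_1: C_1 → C_0 maps an edge to its endpoints' difference, ∂[p,q] = q − p. For instance
  ∂[4,6] = [6] − [4].
This gives a 7×18 integer matrix of rank 6; reducing to Smith normal form yields diagonal entries (1,1,1,1,1,1).

∂_2: C_2 → C_1 maps a triangle to the signed sum of its edges. For instance
  ∂[1,4,6] = [4,6] − [1,6] + [1,4],
  ∂[2,4,5] = [4,5] − [2,5] + [2,4].
This gives a 18×12 integer matrix of rank 12; reducing to Smith normal form yields diagonal entries (1,1,1,1,1,1,1,1,1,1,1,2).

Now H_k = ker ∂_k / im ∂_{k+1}, so:

  H_0: rank C_0 − rank ∂_1 = 7 − 6 = 1, and the invariant factors of ∂_1 are all 1, so H_0 ≅ Z.
  H_1: rank ker ∂_1 − rank ∂_2 = (18 − 6) − 12 = 0, and ∂_2 has invariant factor 2 > 1, so H_1 ≅ Z/2.
  H_2: rank ker ∂_2 − rank ∂_3 = (12 − 12) − 0 = 0, and there is no ∂_3, so H_2 ≅ 0.

As a check, the Euler characteristic is 7 − 18 + 12 = 1, which agrees with 1 − 0 + 0 = 1.
(K is a triangulation of the real projective plane RP^2.)

H_0 = Z,  H_1 = Z/2,  H_2 = 0.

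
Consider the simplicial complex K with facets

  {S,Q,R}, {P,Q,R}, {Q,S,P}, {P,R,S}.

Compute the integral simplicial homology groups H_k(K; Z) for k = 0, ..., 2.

H_0 = Z,  H_1 = 0,  H_2 = Z.

K has 4 vertices, 6 edges, 4 triangles.
rank ∂_0 = 0, rank ∂_1 = 3 ⇒ b_0 = 4 − 0 − 3 = 1; all invariant factors of ∂_1 are 1 so no torsion. So H_0 = Z.
rank ∂_1 = 3, rank ∂_2 = 3 ⇒ b_1 = 6 − 3 − 3 = 0; all invariant factors of ∂_2 are 1 so no torsion. So H_1 = 0.
rank ∂_2 = 3, rank ∂_3 = 0 ⇒ b_2 = 4 − 3 − 0 = 1. So H_2 = Z.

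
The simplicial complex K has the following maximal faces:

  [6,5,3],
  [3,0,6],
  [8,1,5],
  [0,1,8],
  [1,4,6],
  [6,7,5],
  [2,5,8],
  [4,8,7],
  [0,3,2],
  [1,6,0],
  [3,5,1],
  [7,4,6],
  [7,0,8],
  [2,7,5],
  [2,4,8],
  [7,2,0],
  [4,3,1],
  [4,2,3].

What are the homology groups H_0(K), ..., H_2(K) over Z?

Take the total order 0 < 1 < 2 < 3 < 4 < 5 < 6 < 7 < 8 on the vertex set. Then K (dimension 2) consists of the simplices:

  0-simplices (9): [0], [1], [2], [3], [4], [5], [6], [7], [8]
  1-simplices (27): (27 of them)
  2-simplices (18): [0,1,6], [0,1,8], [0,2,3], [0,2,7], [0,3,6], [0,7,8], [1,3,4], [1,3,5], [1,4,6], [1,5,8], [2,3,4], [2,4,8], [2,5,7], [2,5,8], [3,5,6], [4,6,7], [4,7,8], [5,6,7]

giving chain groups C_0 ≅ Z^9, C_1 ≅ Z^27, C_2 ≅ Z^18.

∂_1: C_1 → C_0 sends each edge [p,q] (with p < q) to q − p. For instance
  ∂[5,6] = [6] − [5].
This gives a 9×27 integer matrix of rank 8; reducing to Smith normal form yields diagonal entries (1,1,1,1,1,1,1,1).

∂_2: C_2 → C_1 maps a triangle to the signed sum of its edges. For instance
  ∂[5,6,7] = [6,7] − [5,7] + [5,6],
  ∂[1,3,5] = [3,5] − [1,5] + [1,3].
The resulting 27×18 matrix has rank 18, and its Smith normal form has invariant factors (1,1,1,1,1,1,1,1,1,1,1,1,1,1,1,1,1,2).

Computing H_k = (kernel of ∂_k) / (image of ∂_{k+1}):

  H_0: rank C_0 − rank ∂_1 = 9 − 8 = 1, and the invariant factors of ∂_1 are all 1, so H_0 = Z.
  H_1: rank ker ∂_1 − rank ∂_2 = (27 − 8) − 18 = 1, and ∂_2 has invariant factor 2 > 1, so H_1 = Z ⊕ Z/2Z.
  H_2: rank ker ∂_2 − rank ∂_3 = (18 − 18) − 0 = 0, and there is no ∂_3, so H_2 = 0.

(K is a triangulation of the Klein bottle.)

H_0 = Z,  H_1 = Z ⊕ Z/2Z,  H_2 = 0.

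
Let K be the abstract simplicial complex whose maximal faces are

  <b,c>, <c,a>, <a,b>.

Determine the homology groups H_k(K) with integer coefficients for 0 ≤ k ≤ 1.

Take the total order a < b < c on the vertex set. Then K (dimension 1) consists of the simplices:

  0-simplices (3): a, b, c
  1-simplices (3): ab, ac, bc

Hence C_0 ≅ Z^3, C_1 ≅ Z^3.

The boundary map ∂_1: C_1 → C_0 sends each edge [p,q] (with p < q) to q − p.
This gives a 3×3 integer matrix of rank 2; reducing to Smith normal form yields diagonal entries (1,1).

Computing H_k = (kernel of ∂_k) / (image of ∂_{k+1}):

  H_0: rank C_0 − rank ∂_1 = 3 − 2 = 1, and the invariant factors of ∂_1 are all 1, so H_0 ≅ Z.
  H_1: rank ker ∂_1 − rank ∂_2 = (3 − 2) − 0 = 1, and there is no ∂_2, so H_1 ≅ Z.

As a check, the Euler characteristic is 3 − 3 = 0, which agrees with 1 − 1 = 0.

H_0 = Z,  H_1 = Z.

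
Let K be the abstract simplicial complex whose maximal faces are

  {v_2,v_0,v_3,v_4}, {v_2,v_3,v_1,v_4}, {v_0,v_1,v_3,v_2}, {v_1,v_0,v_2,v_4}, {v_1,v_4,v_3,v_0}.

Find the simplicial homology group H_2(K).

Fix the vertex order v_0 < v_1 < v_2 < v_3 < v_4 and write every simplex with vertices in increasing order. Then dim K = 3 and the simplices of K are:

  0-simplices (5): [v_0], [v_1], [v_2], [v_3], [v_4]
  1-simplices (10): [v_0,v_1], [v_0,v_2], [v_0,v_3], [v_0,v_4], [v_1,v_2], [v_1,v_3], [v_1,v_4], [v_2,v_3], [v_2,v_4], [v_3,v_4]
  2-simplices (10): [v_0,v_1,v_2], [v_0,v_1,v_3], [v_0,v_1,v_4], [v_0,v_2,v_3], [v_0,v_2,v_4], [v_0,v_3,v_4], [v_1,v_2,v_3], [v_1,v_2,v_4], [v_1,v_3,v_4], [v_2,v_3,v_4]
  3-simplices (5): [v_0,v_1,v_2,v_3], [v_0,v_1,v_2,v_4], [v_0,v_1,v_3,v_4], [v_0,v_2,v_3,v_4], [v_1,v_2,v_3,v_4]

so the chain groups are C_0 ≅ Z^5, C_1 ≅ Z^10, C_2 ≅ Z^10, C_3 ≅ Z^5.

∂_1: C_1 → C_0 maps an edge to its endpoints' difference, ∂[p,q] = q − p. For instance
  ∂[v_0,v_4] = [v_4] − [v_0].
As a 5×10 matrix over Z this has rank 4, with invariant factors (1,1,1,1).

Boundary ∂_2: C_2 → C_1 acts by ∂[p,q,r] = [q,r] − [p,r] + [p,q]. For instance
  ∂[v_0,v_1,v_4] = [v_1,v_4] − [v_0,v_4] + [v_0,v_1],
  ∂[v_0,v_2,v_4] = [v_2,v_4] − [v_0,v_4] + [v_0,v_2].
The resulting 10×10 matrix has rank 6, and its Smith normal form has invariant factors (1,1,1,1,1,1).

The boundary map ∂_3: C_3 → C_2 sends each 3-simplex σ to the alternating sum Σ_i (−1)^i (σ with its i-th vertex removed). For instance
  ∂[v_0,v_1,v_2,v_4] = [v_1,v_2,v_4] − [v_0,v_2,v_4] + [v_0,v_1,v_4] − [v_0,v_1,v_2],
  ∂[v_1,v_2,v_3,v_4] = [v_2,v_3,v_4] − [v_1,v_3,v_4] + [v_1,v_2,v_4] − [v_1,v_2,v_3].
This gives a 10×5 integer matrix of rank 4; reducing to Smith normal form yields diagonal entries (1,1,1,1).

From H_k ≅ ker(∂_k) / im(∂_{k+1}) we obtain:

  H_2: rank ker ∂_2 − rank ∂_3 = (10 − 6) − 4 = 0, and the invariant factors of ∂_3 are all 1, so H_2 ≅ 0.

H_2 ≅ 0.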